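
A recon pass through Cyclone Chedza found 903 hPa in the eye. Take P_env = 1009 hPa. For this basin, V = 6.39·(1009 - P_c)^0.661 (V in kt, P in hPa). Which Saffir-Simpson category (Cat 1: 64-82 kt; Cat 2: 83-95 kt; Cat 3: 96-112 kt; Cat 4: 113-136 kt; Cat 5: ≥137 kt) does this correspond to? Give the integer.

5

ΔP = 1009 − 903 = 106 hPa.
V ≈ 6.39 × 106^0.661 = 6.39 × 21.81 ≈ 139 kt.
139 kt falls in the Category 5 band.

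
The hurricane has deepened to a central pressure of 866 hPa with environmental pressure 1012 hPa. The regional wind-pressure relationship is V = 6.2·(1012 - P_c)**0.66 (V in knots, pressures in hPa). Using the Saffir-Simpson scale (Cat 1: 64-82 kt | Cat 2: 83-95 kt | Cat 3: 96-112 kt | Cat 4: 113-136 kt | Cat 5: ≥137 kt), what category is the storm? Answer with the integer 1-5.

ΔP = 1012 − 866 = 146 hPa.
V ≈ 6.2 × 146^0.66 = 6.2 × 26.82 ≈ 166 kt.
166 kt falls in the Category 5 band.

5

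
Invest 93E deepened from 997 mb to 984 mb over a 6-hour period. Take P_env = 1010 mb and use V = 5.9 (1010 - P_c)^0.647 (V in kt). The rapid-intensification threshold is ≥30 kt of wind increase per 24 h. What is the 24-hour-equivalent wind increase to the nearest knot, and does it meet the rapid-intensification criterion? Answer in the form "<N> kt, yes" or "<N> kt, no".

70 kt, yes

V₁: ΔP = 13, V ≈ 5.9 × 13^0.647 ≈ 31.02 kt.
V₂: ΔP = 26, V ≈ 5.9 × 26^0.647 ≈ 48.57 kt.
ΔV over 6 h = 17.55 kt → 24 h equivalent = 17.55 × 24/6 ≈ 70.20 kt.
70 kt ≥ 30 kt ⇒ rapid intensification.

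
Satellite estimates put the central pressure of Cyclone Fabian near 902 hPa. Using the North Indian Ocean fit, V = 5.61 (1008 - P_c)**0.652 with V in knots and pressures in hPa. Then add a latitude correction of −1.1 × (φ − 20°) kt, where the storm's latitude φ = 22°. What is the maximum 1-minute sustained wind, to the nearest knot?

115 kt

ΔP = 1008 − 902 = 106 hPa.
106^0.652 ≈ 20.917.
V ≈ 5.61 × 20.917 ≈ 117.3 kt.
Latitude correction: −1.1 × (22 − 20) = -2.2 kt.
Corrected V ≈ 115.1 kt → 115 kt.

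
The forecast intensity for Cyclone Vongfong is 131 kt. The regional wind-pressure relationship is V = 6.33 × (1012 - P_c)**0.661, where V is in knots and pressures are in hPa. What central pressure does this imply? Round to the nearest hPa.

914 hPa

ΔP = (V / 6.33)^(1/0.661) = (131/6.33)^1.513.
131/6.33 = 20.695; 20.695^1.513 ≈ 97.89 hPa.
P_c = 1012 − 97.89 = 914.11 ≈ 914 hPa.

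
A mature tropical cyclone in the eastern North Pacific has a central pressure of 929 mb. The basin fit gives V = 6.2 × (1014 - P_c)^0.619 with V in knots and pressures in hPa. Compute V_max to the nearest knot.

ΔP = 1014 − 929 = 85 mb.
85^0.619 ≈ 15.643.
V ≈ 6.2 × 15.643 ≈ 97.0 kt.

97 kt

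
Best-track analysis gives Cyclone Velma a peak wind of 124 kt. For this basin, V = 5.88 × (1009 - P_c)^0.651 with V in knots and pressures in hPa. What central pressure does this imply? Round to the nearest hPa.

ΔP = (V / 5.88)^(1/0.651) = (124/5.88)^1.536.
124/5.88 = 21.088; 21.088^1.536 ≈ 108.11 hPa.
P_c = 1009 − 108.11 = 900.89 ≈ 901 hPa.

901 hPa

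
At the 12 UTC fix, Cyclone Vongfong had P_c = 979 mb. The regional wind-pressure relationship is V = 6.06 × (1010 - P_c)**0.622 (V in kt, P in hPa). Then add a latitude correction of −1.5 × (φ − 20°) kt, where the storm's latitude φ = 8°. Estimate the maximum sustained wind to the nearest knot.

ΔP = 1010 − 979 = 31 mb.
31^0.622 ≈ 8.465.
V ≈ 6.06 × 8.465 ≈ 51.3 kt.
Latitude correction: −1.5 × (8 − 20) = 18 kt.
Corrected V ≈ 69.3 kt → 69 kt.

69 kt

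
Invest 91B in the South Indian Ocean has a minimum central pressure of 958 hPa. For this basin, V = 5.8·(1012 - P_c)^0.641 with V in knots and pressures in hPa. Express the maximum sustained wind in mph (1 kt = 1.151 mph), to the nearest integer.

86 mph

ΔP = 1012 − 958 = 54 hPa.
V ≈ 5.8 × 54^0.641 = 5.8 × 12.896 ≈ 74.798 kt.
74.798 × 1.151 ≈ 86.09 mph → 86 mph.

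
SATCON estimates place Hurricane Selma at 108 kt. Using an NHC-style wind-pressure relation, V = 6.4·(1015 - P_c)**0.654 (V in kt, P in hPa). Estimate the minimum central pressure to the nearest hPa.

ΔP = (V / 6.4)^(1/0.654) = (108/6.4)^1.529.
108/6.4 = 16.875; 16.875^1.529 ≈ 75.25 hPa.
P_c = 1015 − 75.25 = 939.75 ≈ 940 hPa.

940 hPa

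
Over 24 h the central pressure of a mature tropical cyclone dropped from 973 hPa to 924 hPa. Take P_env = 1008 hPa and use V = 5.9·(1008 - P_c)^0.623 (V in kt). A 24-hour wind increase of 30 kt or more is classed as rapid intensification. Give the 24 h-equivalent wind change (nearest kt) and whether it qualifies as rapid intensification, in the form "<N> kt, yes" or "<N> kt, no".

V₁: ΔP = 35, V ≈ 5.9 × 35^0.623 ≈ 54.05 kt.
V₂: ΔP = 84, V ≈ 5.9 × 84^0.623 ≈ 93.26 kt.
ΔV over 24 h = 39.21 kt → 24 h equivalent = 39.21 × 24/24 ≈ 39.21 kt.
39 kt ≥ 30 kt ⇒ rapid intensification.

39 kt, yes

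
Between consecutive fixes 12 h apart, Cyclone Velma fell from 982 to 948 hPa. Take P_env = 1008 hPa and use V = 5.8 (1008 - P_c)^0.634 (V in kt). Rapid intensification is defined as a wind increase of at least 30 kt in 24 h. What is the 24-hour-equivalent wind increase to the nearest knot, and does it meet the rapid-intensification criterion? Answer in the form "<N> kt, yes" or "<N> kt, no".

V₁: ΔP = 26, V ≈ 5.8 × 26^0.634 ≈ 45.76 kt.
V₂: ΔP = 60, V ≈ 5.8 × 60^0.634 ≈ 77.76 kt.
ΔV over 12 h = 32.00 kt → 24 h equivalent = 32.00 × 24/12 ≈ 64.00 kt.
64 kt ≥ 30 kt ⇒ rapid intensification.

64 kt, yes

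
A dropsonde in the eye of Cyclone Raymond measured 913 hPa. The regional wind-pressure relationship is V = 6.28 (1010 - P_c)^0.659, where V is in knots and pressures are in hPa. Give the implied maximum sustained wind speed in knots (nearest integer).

128 kt

ΔP = 1010 − 913 = 97 hPa.
97^0.659 ≈ 20.384.
V ≈ 6.28 × 20.384 ≈ 128.0 kt.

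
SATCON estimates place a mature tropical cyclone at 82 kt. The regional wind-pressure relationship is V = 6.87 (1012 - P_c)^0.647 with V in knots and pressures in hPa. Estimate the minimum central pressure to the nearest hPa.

966 hPa

ΔP = (V / 6.87)^(1/0.647) = (82/6.87)^1.546.
82/6.87 = 11.936; 11.936^1.546 ≈ 46.17 hPa.
P_c = 1012 − 46.17 = 965.83 ≈ 966 hPa.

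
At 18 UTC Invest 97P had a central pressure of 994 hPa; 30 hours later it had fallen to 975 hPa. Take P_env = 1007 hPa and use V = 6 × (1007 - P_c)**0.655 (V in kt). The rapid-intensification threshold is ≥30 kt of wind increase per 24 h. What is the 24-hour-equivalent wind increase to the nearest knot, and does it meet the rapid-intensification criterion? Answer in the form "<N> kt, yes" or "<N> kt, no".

V₁: ΔP = 13, V ≈ 6 × 13^0.655 ≈ 32.19 kt.
V₂: ΔP = 32, V ≈ 6 × 32^0.655 ≈ 58.08 kt.
ΔV over 30 h = 25.89 kt → 24 h equivalent = 25.89 × 24/30 ≈ 20.71 kt.
21 kt < 30 kt ⇒ not rapid intensification.

21 kt, no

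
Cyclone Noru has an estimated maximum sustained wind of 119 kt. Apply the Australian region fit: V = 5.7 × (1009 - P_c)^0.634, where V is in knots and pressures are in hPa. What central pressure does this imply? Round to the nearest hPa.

888 hPa

ΔP = (V / 5.7)^(1/0.634) = (119/5.7)^1.577.
119/5.7 = 20.877; 20.877^1.577 ≈ 120.64 hPa.
P_c = 1009 − 120.64 = 888.36 ≈ 888 hPa.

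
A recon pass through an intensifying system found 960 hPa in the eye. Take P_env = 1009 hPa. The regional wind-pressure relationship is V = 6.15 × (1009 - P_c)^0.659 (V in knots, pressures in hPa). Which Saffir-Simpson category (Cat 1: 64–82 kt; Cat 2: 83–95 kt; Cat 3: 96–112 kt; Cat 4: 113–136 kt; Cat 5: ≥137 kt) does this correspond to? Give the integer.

ΔP = 1009 − 960 = 49 hPa.
V ≈ 6.15 × 49^0.659 = 6.15 × 13.00 ≈ 80 kt.
80 kt falls in the Category 1 band.

1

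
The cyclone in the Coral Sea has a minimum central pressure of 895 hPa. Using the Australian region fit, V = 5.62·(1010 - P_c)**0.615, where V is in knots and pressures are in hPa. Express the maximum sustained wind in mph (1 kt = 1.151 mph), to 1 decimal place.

119.7 mph

ΔP = 1010 − 895 = 115 hPa.
V ≈ 5.62 × 115^0.615 = 5.62 × 18.507 ≈ 104.008 kt.
104.008 × 1.151 ≈ 119.71 mph → 119.7 mph.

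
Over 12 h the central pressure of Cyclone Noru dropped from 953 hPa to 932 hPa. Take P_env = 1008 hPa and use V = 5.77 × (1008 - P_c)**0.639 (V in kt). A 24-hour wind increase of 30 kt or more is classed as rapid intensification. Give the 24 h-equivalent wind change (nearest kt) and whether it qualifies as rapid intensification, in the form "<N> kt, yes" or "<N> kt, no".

34 kt, yes

V₁: ΔP = 55, V ≈ 5.77 × 55^0.639 ≈ 74.69 kt.
V₂: ΔP = 76, V ≈ 5.77 × 76^0.639 ≈ 91.84 kt.
ΔV over 12 h = 17.15 kt → 24 h equivalent = 17.15 × 24/12 ≈ 34.30 kt.
34 kt ≥ 30 kt ⇒ rapid intensification.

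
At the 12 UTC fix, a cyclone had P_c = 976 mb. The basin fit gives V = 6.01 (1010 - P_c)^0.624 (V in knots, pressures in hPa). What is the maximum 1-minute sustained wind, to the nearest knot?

54 kt

ΔP = 1010 − 976 = 34 mb.
34^0.624 ≈ 9.029.
V ≈ 6.01 × 9.029 ≈ 54.3 kt.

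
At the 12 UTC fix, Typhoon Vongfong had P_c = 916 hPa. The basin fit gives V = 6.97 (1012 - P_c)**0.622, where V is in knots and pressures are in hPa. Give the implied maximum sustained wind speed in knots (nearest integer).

ΔP = 1012 − 916 = 96 hPa.
96^0.622 ≈ 17.099.
V ≈ 6.97 × 17.099 ≈ 119.2 kt.

119 kt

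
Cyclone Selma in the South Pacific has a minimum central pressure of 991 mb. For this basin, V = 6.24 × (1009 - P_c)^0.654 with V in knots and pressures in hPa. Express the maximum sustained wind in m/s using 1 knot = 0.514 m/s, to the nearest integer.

ΔP = 1009 − 991 = 18 mb.
V ≈ 6.24 × 18^0.654 = 6.24 × 6.621 ≈ 41.317 kt.
41.317 × 0.514 ≈ 21.24 m/s → 21 m/s.

21 m/s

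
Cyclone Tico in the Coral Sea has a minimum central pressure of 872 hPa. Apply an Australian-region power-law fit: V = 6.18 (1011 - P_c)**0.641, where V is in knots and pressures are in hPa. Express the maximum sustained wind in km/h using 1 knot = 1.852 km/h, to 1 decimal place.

270.6 km/h

ΔP = 1011 − 872 = 139 hPa.
V ≈ 6.18 × 139^0.641 = 6.18 × 23.641 ≈ 146.104 kt.
146.104 × 1.852 ≈ 270.58 km/h → 270.6 km/h.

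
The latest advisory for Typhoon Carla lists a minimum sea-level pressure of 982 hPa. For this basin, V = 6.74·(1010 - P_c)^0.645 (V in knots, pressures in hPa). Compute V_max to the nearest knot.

58 kt

ΔP = 1010 − 982 = 28 hPa.
28^0.645 ≈ 8.579.
V ≈ 6.74 × 8.579 ≈ 57.8 kt.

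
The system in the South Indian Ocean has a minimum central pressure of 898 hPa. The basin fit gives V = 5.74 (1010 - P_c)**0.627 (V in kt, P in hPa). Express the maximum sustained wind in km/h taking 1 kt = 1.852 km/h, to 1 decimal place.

ΔP = 1010 − 898 = 112 hPa.
V ≈ 5.74 × 112^0.627 = 5.74 × 19.269 ≈ 110.604 kt.
110.604 × 1.852 ≈ 204.84 km/h → 204.8 km/h.

204.8 km/h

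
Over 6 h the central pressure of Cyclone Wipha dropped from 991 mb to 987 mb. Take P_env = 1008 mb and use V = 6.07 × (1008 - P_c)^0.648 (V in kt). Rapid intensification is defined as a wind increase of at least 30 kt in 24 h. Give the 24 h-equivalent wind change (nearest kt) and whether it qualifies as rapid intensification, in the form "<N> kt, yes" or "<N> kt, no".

22 kt, no

V₁: ΔP = 17, V ≈ 6.07 × 17^0.648 ≈ 38.06 kt.
V₂: ΔP = 21, V ≈ 6.07 × 21^0.648 ≈ 43.65 kt.
ΔV over 6 h = 5.59 kt → 24 h equivalent = 5.59 × 24/6 ≈ 22.36 kt.
22 kt < 30 kt ⇒ not rapid intensification.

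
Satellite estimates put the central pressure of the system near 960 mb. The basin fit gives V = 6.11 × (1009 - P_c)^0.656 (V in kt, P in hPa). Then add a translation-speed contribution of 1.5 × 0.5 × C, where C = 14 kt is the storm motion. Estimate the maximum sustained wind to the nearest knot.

ΔP = 1009 − 960 = 49 mb.
49^0.656 ≈ 12.846.
V ≈ 6.11 × 12.846 ≈ 78.5 kt.
Translation term: 1.5 × 0.5 × 14 = 10.5 kt.
Corrected V ≈ 89 kt → 89 kt.

89 kt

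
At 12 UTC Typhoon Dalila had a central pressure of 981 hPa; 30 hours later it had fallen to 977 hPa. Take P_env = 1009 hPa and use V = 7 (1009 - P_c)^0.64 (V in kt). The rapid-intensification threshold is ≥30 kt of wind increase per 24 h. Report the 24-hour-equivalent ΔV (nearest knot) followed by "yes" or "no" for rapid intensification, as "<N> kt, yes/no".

V₁: ΔP = 28, V ≈ 7 × 28^0.64 ≈ 59.06 kt.
V₂: ΔP = 32, V ≈ 7 × 32^0.64 ≈ 64.33 kt.
ΔV over 30 h = 5.27 kt → 24 h equivalent = 5.27 × 24/30 ≈ 4.22 kt.
4 kt < 30 kt ⇒ not rapid intensification.

4 kt, no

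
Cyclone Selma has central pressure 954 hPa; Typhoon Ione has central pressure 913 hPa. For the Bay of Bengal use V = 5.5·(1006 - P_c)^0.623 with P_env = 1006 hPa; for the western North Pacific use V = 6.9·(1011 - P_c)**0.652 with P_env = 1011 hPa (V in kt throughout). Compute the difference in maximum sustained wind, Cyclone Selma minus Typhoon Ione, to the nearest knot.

Cyclone Selma: ΔP = 52; V ≈ 5.5 × 52^0.623 ≈ 64.48 kt.
Typhoon Ione: ΔP = 98; V ≈ 6.9 × 98^0.652 ≈ 137.13 kt.
Difference ≈ 64.48 − 137.13 = -72.65 → -73 kt.

-73 kt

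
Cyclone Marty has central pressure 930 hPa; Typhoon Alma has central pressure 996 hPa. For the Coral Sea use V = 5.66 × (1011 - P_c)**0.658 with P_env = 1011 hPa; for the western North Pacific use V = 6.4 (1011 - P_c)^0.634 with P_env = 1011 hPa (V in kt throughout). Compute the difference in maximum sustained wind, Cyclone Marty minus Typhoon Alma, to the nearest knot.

Cyclone Marty: ΔP = 81; V ≈ 5.66 × 81^0.658 ≈ 102.00 kt.
Typhoon Alma: ΔP = 15; V ≈ 6.4 × 15^0.634 ≈ 35.63 kt.
Difference ≈ 102.00 − 35.63 = 66.37 → 66 kt.

66 kt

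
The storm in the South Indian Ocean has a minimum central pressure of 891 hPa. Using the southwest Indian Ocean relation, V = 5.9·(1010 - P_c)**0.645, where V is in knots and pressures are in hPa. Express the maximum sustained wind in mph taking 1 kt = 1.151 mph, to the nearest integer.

ΔP = 1010 − 891 = 119 hPa.
V ≈ 5.9 × 119^0.645 = 5.9 × 21.814 ≈ 128.700 kt.
128.700 × 1.151 ≈ 148.13 mph → 148 mph.

148 mph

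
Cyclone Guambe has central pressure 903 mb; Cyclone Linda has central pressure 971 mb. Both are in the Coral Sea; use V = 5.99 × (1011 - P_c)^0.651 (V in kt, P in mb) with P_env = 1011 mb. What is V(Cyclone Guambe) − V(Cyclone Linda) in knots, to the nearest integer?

60 kt

Cyclone Guambe: ΔP = 108; V ≈ 5.99 × 108^0.651 ≈ 126.24 kt.
Cyclone Linda: ΔP = 40; V ≈ 5.99 × 40^0.651 ≈ 66.13 kt.
Difference ≈ 126.24 − 66.13 = 60.11 → 60 kt.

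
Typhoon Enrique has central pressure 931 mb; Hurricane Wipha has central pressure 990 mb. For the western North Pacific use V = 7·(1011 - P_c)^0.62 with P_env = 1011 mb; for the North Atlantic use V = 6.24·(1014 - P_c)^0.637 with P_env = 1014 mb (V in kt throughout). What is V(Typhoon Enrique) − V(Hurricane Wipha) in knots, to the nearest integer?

59 kt

Typhoon Enrique: ΔP = 80; V ≈ 7 × 80^0.62 ≈ 105.93 kt.
Hurricane Wipha: ΔP = 24; V ≈ 6.24 × 24^0.637 ≈ 47.25 kt.
Difference ≈ 105.93 − 47.25 = 58.68 → 59 kt.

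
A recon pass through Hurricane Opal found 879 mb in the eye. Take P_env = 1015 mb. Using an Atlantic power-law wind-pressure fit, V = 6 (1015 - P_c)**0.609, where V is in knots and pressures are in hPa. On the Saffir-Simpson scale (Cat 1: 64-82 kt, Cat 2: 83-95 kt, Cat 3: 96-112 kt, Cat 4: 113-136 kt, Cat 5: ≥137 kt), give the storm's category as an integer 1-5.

4

ΔP = 1015 − 879 = 136 mb.
V ≈ 6 × 136^0.609 = 6 × 19.92 ≈ 120 kt.
120 kt falls in the Category 4 band.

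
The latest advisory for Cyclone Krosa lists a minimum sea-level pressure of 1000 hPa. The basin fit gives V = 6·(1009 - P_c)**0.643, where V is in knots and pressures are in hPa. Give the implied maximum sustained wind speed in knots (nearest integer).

ΔP = 1009 − 1000 = 9 hPa.
9^0.643 ≈ 4.108.
V ≈ 6 × 4.108 ≈ 24.6 kt.

25 kt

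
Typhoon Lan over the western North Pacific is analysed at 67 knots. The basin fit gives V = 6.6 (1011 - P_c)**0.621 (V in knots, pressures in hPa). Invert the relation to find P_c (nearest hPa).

ΔP = (V / 6.6)^(1/0.621) = (67/6.6)^1.610.
67/6.6 = 10.152; 10.152^1.610 ≈ 41.77 hPa.
P_c = 1011 − 41.77 = 969.23 ≈ 969 hPa.

969 hPa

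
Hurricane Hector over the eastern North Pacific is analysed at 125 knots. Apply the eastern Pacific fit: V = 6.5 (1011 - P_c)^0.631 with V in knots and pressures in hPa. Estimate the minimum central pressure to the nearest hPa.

903 hPa

ΔP = (V / 6.5)^(1/0.631) = (125/6.5)^1.585.
125/6.5 = 19.231; 19.231^1.585 ≈ 108.36 hPa.
P_c = 1011 − 108.36 = 902.64 ≈ 903 hPa.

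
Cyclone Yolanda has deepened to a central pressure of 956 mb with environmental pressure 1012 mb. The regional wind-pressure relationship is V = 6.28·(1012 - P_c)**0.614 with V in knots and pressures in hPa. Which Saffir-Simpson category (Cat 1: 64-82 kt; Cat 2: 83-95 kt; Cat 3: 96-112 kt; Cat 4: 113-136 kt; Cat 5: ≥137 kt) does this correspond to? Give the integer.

1

ΔP = 1012 − 956 = 56 mb.
V ≈ 6.28 × 56^0.614 = 6.28 × 11.84 ≈ 74 kt.
74 kt falls in the Category 1 band.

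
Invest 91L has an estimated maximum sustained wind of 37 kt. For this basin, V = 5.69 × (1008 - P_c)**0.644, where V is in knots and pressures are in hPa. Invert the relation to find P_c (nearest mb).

ΔP = (V / 5.69)^(1/0.644) = (37/5.69)^1.553.
37/5.69 = 6.503; 6.503^1.553 ≈ 18.30 mb.
P_c = 1008 − 18.30 = 989.70 ≈ 990 mb.

990 mb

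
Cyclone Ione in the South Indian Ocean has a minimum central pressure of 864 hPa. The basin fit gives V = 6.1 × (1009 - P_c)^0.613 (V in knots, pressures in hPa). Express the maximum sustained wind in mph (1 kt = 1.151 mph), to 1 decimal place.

ΔP = 1009 − 864 = 145 hPa.
V ≈ 6.1 × 145^0.613 = 6.1 × 21.131 ≈ 128.899 kt.
128.899 × 1.151 ≈ 148.36 mph → 148.4 mph.

148.4 mph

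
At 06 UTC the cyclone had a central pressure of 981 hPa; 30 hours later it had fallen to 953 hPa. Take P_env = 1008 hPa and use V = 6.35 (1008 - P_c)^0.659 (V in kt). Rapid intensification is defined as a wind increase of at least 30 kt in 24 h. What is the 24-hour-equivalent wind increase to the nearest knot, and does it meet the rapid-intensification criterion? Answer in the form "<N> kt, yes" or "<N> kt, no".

27 kt, no

V₁: ΔP = 27, V ≈ 6.35 × 27^0.659 ≈ 55.72 kt.
V₂: ΔP = 55, V ≈ 6.35 × 55^0.659 ≈ 89.06 kt.
ΔV over 30 h = 33.34 kt → 24 h equivalent = 33.34 × 24/30 ≈ 26.67 kt.
27 kt < 30 kt ⇒ not rapid intensification.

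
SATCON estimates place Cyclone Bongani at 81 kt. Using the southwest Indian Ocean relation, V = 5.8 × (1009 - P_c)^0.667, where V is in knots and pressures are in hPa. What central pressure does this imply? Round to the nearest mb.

ΔP = (V / 5.8)^(1/0.667) = (81/5.8)^1.499.
81/5.8 = 13.966; 13.966^1.499 ≈ 52.09 mb.
P_c = 1009 − 52.09 = 956.91 ≈ 957 mb.

957 mb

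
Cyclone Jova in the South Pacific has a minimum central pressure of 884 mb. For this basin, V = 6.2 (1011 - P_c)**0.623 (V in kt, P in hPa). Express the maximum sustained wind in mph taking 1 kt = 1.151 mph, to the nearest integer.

146 mph

ΔP = 1011 − 884 = 127 mb.
V ≈ 6.2 × 127^0.623 = 6.2 × 20.449 ≈ 126.783 kt.
126.783 × 1.151 ≈ 145.93 mph → 146 mph.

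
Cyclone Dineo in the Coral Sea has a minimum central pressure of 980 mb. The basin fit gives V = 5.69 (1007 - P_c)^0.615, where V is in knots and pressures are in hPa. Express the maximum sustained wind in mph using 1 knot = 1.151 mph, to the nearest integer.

ΔP = 1007 − 980 = 27 mb.
V ≈ 5.69 × 27^0.615 = 5.69 × 7.591 ≈ 43.192 kt.
43.192 × 1.151 ≈ 49.71 mph → 50 mph.

50 mph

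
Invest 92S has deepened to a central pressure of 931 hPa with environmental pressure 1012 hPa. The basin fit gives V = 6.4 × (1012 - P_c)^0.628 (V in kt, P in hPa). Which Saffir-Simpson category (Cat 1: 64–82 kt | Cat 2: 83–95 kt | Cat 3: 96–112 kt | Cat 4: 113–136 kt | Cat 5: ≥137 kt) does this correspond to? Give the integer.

3

ΔP = 1012 − 931 = 81 hPa.
V ≈ 6.4 × 81^0.628 = 6.4 × 15.80 ≈ 101 kt.
101 kt falls in the Category 3 band.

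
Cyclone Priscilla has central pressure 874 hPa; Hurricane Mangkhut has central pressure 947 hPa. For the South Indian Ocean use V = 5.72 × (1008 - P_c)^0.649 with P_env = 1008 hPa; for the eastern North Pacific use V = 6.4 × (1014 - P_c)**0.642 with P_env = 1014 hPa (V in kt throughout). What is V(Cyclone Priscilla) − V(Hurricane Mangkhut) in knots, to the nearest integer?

Cyclone Priscilla: ΔP = 134; V ≈ 5.72 × 134^0.649 ≈ 137.37 kt.
Hurricane Mangkhut: ΔP = 67; V ≈ 6.4 × 67^0.642 ≈ 95.17 kt.
Difference ≈ 137.37 − 95.17 = 42.20 → 42 kt.

42 kt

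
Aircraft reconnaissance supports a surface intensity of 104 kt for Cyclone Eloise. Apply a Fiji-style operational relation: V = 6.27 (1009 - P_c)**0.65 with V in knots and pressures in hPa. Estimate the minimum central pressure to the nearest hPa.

934 hPa

ΔP = (V / 6.27)^(1/0.65) = (104/6.27)^1.538.
104/6.27 = 16.587; 16.587^1.538 ≈ 75.26 hPa.
P_c = 1009 − 75.26 = 933.74 ≈ 934 hPa.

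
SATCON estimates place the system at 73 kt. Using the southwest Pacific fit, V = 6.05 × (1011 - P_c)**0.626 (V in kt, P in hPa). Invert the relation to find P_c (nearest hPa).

ΔP = (V / 6.05)^(1/0.626) = (73/6.05)^1.597.
73/6.05 = 12.066; 12.066^1.597 ≈ 53.42 hPa.
P_c = 1011 − 53.42 = 957.58 ≈ 958 hPa.

958 hPa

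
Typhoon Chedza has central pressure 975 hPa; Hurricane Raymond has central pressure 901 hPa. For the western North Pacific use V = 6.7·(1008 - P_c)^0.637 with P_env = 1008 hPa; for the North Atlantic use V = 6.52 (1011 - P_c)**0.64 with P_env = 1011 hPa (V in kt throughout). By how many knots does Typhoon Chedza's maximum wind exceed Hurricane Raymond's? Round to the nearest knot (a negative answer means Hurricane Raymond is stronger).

-70 kt

Typhoon Chedza: ΔP = 33; V ≈ 6.7 × 33^0.637 ≈ 62.14 kt.
Hurricane Raymond: ΔP = 110; V ≈ 6.52 × 110^0.64 ≈ 132.05 kt.
Difference ≈ 62.14 − 132.05 = -69.91 → -70 kt.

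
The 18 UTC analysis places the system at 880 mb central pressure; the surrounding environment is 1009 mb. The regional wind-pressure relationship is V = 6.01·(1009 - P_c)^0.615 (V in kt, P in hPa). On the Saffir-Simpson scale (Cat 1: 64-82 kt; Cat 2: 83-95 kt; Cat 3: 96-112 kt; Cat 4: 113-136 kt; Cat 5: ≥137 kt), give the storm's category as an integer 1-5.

4

ΔP = 1009 − 880 = 129 mb.
V ≈ 6.01 × 129^0.615 = 6.01 × 19.86 ≈ 119 kt.
119 kt falls in the Category 4 band.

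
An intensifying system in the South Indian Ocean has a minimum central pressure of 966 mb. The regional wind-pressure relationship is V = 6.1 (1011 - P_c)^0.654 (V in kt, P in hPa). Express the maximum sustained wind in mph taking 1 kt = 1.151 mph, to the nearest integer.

85 mph

ΔP = 1011 − 966 = 45 mb.
V ≈ 6.1 × 45^0.654 = 6.1 × 12.056 ≈ 73.541 kt.
73.541 × 1.151 ≈ 84.65 mph → 85 mph.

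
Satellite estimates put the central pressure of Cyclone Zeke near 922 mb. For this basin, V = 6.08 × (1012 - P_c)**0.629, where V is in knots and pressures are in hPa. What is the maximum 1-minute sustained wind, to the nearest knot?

103 kt

ΔP = 1012 − 922 = 90 mb.
90^0.629 ≈ 16.952.
V ≈ 6.08 × 16.952 ≈ 103.1 kt.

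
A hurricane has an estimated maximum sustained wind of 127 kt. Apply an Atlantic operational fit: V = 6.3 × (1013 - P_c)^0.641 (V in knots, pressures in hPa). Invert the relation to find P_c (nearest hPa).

ΔP = (V / 6.3)^(1/0.641) = (127/6.3)^1.560.
127/6.3 = 20.159; 20.159^1.560 ≈ 108.40 hPa.
P_c = 1013 − 108.40 = 904.60 ≈ 905 hPa.

905 hPa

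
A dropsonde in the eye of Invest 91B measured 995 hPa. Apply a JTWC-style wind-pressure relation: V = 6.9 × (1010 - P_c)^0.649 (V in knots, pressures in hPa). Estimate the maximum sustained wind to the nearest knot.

ΔP = 1010 − 995 = 15 hPa.
15^0.649 ≈ 5.798.
V ≈ 6.9 × 5.798 ≈ 40.0 kt.

40 kt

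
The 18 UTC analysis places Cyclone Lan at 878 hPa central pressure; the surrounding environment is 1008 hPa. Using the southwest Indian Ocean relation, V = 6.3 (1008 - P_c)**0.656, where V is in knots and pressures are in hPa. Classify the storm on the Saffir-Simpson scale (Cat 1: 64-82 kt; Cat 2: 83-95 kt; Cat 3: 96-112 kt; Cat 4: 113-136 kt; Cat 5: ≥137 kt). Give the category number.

ΔP = 1008 − 878 = 130 hPa.
V ≈ 6.3 × 130^0.656 = 6.3 × 24.36 ≈ 153 kt.
153 kt falls in the Category 5 band.

5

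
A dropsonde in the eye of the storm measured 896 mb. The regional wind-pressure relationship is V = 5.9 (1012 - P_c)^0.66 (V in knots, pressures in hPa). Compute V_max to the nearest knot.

136 kt

ΔP = 1012 − 896 = 116 mb.
116^0.66 ≈ 23.043.
V ≈ 5.9 × 23.043 ≈ 136.0 kt.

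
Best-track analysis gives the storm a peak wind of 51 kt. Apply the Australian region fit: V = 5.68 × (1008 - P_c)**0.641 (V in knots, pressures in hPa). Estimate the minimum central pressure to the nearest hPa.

977 hPa

ΔP = (V / 5.68)^(1/0.641) = (51/5.68)^1.560.
51/5.68 = 8.979; 8.979^1.560 ≈ 30.70 hPa.
P_c = 1008 − 30.70 = 977.30 ≈ 977 hPa.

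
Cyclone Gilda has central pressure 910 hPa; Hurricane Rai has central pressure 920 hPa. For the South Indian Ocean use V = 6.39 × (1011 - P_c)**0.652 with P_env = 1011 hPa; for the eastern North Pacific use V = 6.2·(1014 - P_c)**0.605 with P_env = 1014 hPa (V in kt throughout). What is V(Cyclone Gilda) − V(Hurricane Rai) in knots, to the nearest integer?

Cyclone Gilda: ΔP = 101; V ≈ 6.39 × 101^0.652 ≈ 129.51 kt.
Hurricane Rai: ΔP = 94; V ≈ 6.2 × 94^0.605 ≈ 96.86 kt.
Difference ≈ 129.51 − 96.86 = 32.65 → 33 kt.

33 kt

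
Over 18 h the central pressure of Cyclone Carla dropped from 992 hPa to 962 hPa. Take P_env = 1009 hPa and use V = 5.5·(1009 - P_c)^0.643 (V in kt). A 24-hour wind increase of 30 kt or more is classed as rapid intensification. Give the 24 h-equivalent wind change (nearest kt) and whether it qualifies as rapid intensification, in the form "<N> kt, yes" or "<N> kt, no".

V₁: ΔP = 17, V ≈ 5.5 × 17^0.643 ≈ 34.00 kt.
V₂: ΔP = 47, V ≈ 5.5 × 47^0.643 ≈ 65.39 kt.
ΔV over 18 h = 31.39 kt → 24 h equivalent = 31.39 × 24/18 ≈ 41.85 kt.
42 kt ≥ 30 kt ⇒ rapid intensification.

42 kt, yes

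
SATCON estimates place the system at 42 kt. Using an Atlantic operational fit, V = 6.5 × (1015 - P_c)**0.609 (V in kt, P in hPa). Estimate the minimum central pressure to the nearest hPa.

994 hPa

ΔP = (V / 6.5)^(1/0.609) = (42/6.5)^1.642.
42/6.5 = 6.462; 6.462^1.642 ≈ 21.41 hPa.
P_c = 1015 − 21.41 = 993.59 ≈ 994 hPa.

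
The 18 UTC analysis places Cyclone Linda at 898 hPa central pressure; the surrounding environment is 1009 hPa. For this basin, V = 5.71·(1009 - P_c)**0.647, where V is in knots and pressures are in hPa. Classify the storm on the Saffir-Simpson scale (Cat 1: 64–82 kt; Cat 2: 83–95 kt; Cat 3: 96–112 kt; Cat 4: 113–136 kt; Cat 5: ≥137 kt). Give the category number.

ΔP = 1009 − 898 = 111 hPa.
V ≈ 5.71 × 111^0.647 = 5.71 × 21.05 ≈ 120 kt.
120 kt falls in the Category 4 band.

4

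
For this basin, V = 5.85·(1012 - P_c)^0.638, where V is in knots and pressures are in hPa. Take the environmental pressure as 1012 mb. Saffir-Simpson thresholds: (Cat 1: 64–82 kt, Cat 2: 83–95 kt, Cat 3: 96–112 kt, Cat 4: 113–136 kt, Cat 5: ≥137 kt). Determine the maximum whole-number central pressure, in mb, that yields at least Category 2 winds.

Category 2 begins at V = 83 kt.
Required ΔP = (83/5.85)^(1/0.638) = 14.188^1.567 ≈ 63.90 mb.
P_c ≤ 1012 − 63.90 = 948.10, so the highest integer P_c is 948 mb.

948 mb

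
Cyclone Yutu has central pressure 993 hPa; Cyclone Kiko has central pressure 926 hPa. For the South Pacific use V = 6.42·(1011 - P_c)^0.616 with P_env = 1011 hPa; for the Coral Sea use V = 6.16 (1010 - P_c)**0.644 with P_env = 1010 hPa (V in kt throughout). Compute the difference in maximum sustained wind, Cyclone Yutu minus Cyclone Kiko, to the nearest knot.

-69 kt

Cyclone Yutu: ΔP = 18; V ≈ 6.42 × 18^0.616 ≈ 38.09 kt.
Cyclone Kiko: ΔP = 84; V ≈ 6.16 × 84^0.644 ≈ 106.86 kt.
Difference ≈ 38.09 − 106.86 = -68.77 → -69 kt.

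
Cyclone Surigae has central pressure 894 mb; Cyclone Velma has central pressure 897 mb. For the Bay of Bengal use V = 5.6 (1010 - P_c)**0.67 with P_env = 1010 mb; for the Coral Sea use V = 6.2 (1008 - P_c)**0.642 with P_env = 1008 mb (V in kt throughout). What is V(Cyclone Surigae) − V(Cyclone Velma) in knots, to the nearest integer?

8 kt

Cyclone Surigae: ΔP = 116; V ≈ 5.6 × 116^0.67 ≈ 135.32 kt.
Cyclone Velma: ΔP = 111; V ≈ 6.2 × 111^0.642 ≈ 127.49 kt.
Difference ≈ 135.32 − 127.49 = 7.83 → 8 kt.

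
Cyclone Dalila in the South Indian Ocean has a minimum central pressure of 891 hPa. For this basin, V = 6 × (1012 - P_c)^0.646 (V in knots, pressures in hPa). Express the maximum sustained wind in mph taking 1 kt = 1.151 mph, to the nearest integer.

ΔP = 1012 − 891 = 121 hPa.
V ≈ 6 × 121^0.646 = 6 × 22.155 ≈ 132.932 kt.
132.932 × 1.151 ≈ 153.01 mph → 153 mph.

153 mph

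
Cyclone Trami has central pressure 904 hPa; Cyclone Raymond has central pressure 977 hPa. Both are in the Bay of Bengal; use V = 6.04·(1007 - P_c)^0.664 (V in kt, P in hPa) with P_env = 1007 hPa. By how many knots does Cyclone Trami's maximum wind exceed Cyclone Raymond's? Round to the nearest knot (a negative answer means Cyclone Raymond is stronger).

Cyclone Trami: ΔP = 103; V ≈ 6.04 × 103^0.664 ≈ 131.09 kt.
Cyclone Raymond: ΔP = 30; V ≈ 6.04 × 30^0.664 ≈ 57.79 kt.
Difference ≈ 131.09 − 57.79 = 73.30 → 73 kt.

73 kt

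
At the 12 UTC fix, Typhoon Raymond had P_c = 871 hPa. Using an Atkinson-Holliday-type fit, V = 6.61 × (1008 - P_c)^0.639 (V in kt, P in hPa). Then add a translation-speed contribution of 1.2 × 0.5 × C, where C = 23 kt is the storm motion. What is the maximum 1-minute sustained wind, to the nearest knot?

167 kt

ΔP = 1008 − 871 = 137 hPa.
137^0.639 ≈ 23.193.
V ≈ 6.61 × 23.193 ≈ 153.3 kt.
Translation term: 1.2 × 0.5 × 23 = 13.8 kt.
Corrected V ≈ 167.1 kt → 167 kt.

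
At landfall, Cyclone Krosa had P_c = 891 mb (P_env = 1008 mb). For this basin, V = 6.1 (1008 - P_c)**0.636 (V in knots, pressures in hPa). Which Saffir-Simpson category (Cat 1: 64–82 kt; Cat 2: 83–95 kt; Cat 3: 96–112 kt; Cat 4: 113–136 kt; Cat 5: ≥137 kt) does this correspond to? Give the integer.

4

ΔP = 1008 − 891 = 117 mb.
V ≈ 6.1 × 117^0.636 = 6.1 × 20.67 ≈ 126 kt.
126 kt falls in the Category 4 band.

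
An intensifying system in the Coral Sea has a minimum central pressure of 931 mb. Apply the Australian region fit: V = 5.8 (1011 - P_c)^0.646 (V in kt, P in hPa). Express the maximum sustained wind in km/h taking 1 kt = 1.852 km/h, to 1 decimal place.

182.2 km/h

ΔP = 1011 − 931 = 80 mb.
V ≈ 5.8 × 80^0.646 = 5.8 × 16.959 ≈ 98.361 kt.
98.361 × 1.852 ≈ 182.17 km/h → 182.2 km/h.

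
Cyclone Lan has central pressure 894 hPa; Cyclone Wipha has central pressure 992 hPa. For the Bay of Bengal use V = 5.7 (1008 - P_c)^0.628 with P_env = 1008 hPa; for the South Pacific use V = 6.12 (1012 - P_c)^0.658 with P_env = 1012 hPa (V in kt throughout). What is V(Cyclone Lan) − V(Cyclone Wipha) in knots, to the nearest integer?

68 kt

Cyclone Lan: ΔP = 114; V ≈ 5.7 × 114^0.628 ≈ 111.59 kt.
Cyclone Wipha: ΔP = 20; V ≈ 6.12 × 20^0.658 ≈ 43.94 kt.
Difference ≈ 111.59 − 43.94 = 67.65 → 68 kt.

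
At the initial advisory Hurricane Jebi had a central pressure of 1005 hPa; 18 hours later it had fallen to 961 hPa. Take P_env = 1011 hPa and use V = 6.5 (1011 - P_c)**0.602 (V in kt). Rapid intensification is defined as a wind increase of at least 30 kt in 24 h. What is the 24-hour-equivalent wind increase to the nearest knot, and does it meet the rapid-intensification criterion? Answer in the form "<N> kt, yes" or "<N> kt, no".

V₁: ΔP = 6, V ≈ 6.5 × 6^0.602 ≈ 19.11 kt.
V₂: ΔP = 50, V ≈ 6.5 × 50^0.602 ≈ 68.50 kt.
ΔV over 18 h = 49.39 kt → 24 h equivalent = 49.39 × 24/18 ≈ 65.85 kt.
66 kt ≥ 30 kt ⇒ rapid intensification.

66 kt, yes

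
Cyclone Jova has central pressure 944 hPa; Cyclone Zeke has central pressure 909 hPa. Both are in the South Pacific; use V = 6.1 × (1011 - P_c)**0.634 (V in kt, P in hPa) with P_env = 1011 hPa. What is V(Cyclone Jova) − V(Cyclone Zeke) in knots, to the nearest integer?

-27 kt

Cyclone Jova: ΔP = 67; V ≈ 6.1 × 67^0.634 ≈ 87.71 kt.
Cyclone Zeke: ΔP = 102; V ≈ 6.1 × 102^0.634 ≈ 114.49 kt.
Difference ≈ 87.71 − 114.49 = -26.78 → -27 kt.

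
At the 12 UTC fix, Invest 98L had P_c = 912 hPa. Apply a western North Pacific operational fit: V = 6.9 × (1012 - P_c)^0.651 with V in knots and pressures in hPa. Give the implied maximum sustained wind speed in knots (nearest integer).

ΔP = 1012 − 912 = 100 hPa.
100^0.651 ≈ 20.045.
V ≈ 6.9 × 20.045 ≈ 138.3 kt.

138 kt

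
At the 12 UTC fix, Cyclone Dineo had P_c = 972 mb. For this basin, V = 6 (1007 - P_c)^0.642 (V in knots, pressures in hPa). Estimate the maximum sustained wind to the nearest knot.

ΔP = 1007 − 972 = 35 mb.
35^0.642 ≈ 9.801.
V ≈ 6 × 9.801 ≈ 58.8 kt.

59 kt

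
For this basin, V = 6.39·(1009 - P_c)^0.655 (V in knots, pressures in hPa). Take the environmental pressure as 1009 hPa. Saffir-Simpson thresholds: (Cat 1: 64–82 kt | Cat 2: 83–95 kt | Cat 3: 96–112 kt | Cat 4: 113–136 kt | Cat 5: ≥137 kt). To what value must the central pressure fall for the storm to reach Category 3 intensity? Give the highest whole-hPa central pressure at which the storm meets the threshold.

946 hPa

Category 3 begins at V = 96 kt.
Required ΔP = (96/6.39)^(1/0.655) = 15.023^1.527 ≈ 62.60 hPa.
P_c ≤ 1009 − 62.60 = 946.40, so the highest integer P_c is 946 hPa.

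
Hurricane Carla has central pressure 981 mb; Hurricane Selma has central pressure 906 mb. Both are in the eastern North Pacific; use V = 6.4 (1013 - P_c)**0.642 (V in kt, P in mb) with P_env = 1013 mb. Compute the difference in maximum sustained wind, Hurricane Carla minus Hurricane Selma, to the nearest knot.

-69 kt

Hurricane Carla: ΔP = 32; V ≈ 6.4 × 32^0.642 ≈ 59.22 kt.
Hurricane Selma: ΔP = 107; V ≈ 6.4 × 107^0.642 ≈ 128.54 kt.
Difference ≈ 59.22 − 128.54 = -69.32 → -69 kt.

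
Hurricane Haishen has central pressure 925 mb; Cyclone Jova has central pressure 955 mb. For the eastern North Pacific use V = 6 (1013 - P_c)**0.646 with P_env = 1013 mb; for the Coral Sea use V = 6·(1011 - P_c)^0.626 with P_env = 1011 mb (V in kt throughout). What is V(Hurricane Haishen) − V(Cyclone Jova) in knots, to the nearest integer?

34 kt

Hurricane Haishen: ΔP = 88; V ≈ 6 × 88^0.646 ≈ 108.21 kt.
Cyclone Jova: ΔP = 56; V ≈ 6 × 56^0.626 ≈ 74.56 kt.
Difference ≈ 108.21 − 74.56 = 33.65 → 34 kt.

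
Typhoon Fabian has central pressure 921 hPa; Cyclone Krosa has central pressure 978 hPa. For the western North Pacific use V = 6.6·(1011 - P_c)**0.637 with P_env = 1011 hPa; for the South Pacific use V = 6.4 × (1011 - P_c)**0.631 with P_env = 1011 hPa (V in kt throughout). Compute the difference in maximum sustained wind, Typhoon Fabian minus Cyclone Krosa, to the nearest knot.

Typhoon Fabian: ΔP = 90; V ≈ 6.6 × 90^0.637 ≈ 115.98 kt.
Cyclone Krosa: ΔP = 33; V ≈ 6.4 × 33^0.631 ≈ 58.12 kt.
Difference ≈ 115.98 − 58.12 = 57.86 → 58 kt.

58 kt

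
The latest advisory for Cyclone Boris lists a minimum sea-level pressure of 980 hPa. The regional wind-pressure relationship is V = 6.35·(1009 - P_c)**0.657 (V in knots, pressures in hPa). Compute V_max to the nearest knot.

58 kt

ΔP = 1009 − 980 = 29 hPa.
29^0.657 ≈ 9.137.
V ≈ 6.35 × 9.137 ≈ 58.0 kt.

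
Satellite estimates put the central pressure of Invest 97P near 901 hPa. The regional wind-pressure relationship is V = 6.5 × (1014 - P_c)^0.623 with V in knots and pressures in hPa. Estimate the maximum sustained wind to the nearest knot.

ΔP = 1014 − 901 = 113 hPa.
113^0.623 ≈ 19.014.
V ≈ 6.5 × 19.014 ≈ 123.6 kt.

124 kt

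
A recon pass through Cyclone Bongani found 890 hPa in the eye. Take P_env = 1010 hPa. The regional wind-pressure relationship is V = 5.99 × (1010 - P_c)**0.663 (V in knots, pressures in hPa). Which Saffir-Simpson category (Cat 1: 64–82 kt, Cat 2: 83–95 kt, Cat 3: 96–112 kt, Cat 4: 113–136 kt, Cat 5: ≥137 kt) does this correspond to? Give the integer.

ΔP = 1010 − 890 = 120 hPa.
V ≈ 5.99 × 120^0.663 = 5.99 × 23.91 ≈ 143 kt.
143 kt falls in the Category 5 band.

5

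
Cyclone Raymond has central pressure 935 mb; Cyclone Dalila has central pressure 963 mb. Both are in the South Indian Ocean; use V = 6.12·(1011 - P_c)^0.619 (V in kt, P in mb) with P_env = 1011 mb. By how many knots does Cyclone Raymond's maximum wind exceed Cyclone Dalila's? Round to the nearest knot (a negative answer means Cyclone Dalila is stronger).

22 kt

Cyclone Raymond: ΔP = 76; V ≈ 6.12 × 76^0.619 ≈ 89.33 kt.
Cyclone Dalila: ΔP = 48; V ≈ 6.12 × 48^0.619 ≈ 67.21 kt.
Difference ≈ 89.33 − 67.21 = 22.12 → 22 kt.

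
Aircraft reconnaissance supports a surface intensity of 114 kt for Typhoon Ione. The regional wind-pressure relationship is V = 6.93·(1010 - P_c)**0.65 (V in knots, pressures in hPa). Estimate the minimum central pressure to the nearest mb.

936 mb

ΔP = (V / 6.93)^(1/0.65) = (114/6.93)^1.538.
114/6.93 = 16.450; 16.450^1.538 ≈ 74.31 mb.
P_c = 1010 − 74.31 = 935.69 ≈ 936 mb.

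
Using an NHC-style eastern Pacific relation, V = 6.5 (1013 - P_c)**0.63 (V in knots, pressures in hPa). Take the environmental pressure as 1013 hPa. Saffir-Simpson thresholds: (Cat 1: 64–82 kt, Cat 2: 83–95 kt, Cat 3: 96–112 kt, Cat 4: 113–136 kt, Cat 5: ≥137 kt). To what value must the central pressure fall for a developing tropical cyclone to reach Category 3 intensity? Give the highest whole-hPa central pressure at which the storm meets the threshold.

Category 3 begins at V = 96 kt.
Required ΔP = (96/6.5)^(1/0.63) = 14.769^1.587 ≈ 71.80 hPa.
P_c ≤ 1013 − 71.80 = 941.20, so the highest integer P_c is 941 hPa.

941 hPa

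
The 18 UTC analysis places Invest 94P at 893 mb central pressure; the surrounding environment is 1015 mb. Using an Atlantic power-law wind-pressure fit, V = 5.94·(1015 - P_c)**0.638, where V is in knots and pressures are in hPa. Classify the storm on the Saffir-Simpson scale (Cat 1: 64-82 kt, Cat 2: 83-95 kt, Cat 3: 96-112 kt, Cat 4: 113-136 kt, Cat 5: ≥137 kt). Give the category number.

ΔP = 1015 − 893 = 122 mb.
V ≈ 5.94 × 122^0.638 = 5.94 × 21.43 ≈ 127 kt.
127 kt falls in the Category 4 band.

4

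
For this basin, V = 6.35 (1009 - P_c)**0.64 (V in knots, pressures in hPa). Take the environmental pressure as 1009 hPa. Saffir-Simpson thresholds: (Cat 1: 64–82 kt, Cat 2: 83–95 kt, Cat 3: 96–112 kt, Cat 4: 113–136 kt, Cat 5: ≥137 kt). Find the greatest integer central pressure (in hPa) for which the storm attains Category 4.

919 hPa

Category 4 begins at V = 113 kt.
Required ΔP = (113/6.35)^(1/0.64) = 17.795^1.562 ≈ 89.87 hPa.
P_c ≤ 1009 − 89.87 = 919.13, so the highest integer P_c is 919 hPa.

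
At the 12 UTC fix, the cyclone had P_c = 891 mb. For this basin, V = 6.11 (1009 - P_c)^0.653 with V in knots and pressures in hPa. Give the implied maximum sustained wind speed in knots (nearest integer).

ΔP = 1009 − 891 = 118 mb.
118^0.653 ≈ 22.539.
V ≈ 6.11 × 22.539 ≈ 137.7 kt.

138 kt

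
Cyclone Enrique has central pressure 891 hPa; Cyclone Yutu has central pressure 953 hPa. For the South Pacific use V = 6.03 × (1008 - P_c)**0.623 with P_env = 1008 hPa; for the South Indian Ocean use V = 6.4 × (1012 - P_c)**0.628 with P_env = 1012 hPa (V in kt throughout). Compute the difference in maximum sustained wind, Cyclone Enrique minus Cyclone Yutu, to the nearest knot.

34 kt

Cyclone Enrique: ΔP = 117; V ≈ 6.03 × 117^0.623 ≈ 117.16 kt.
Cyclone Yutu: ΔP = 59; V ≈ 6.4 × 59^0.628 ≈ 82.85 kt.
Difference ≈ 117.16 − 82.85 = 34.31 → 34 kt.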